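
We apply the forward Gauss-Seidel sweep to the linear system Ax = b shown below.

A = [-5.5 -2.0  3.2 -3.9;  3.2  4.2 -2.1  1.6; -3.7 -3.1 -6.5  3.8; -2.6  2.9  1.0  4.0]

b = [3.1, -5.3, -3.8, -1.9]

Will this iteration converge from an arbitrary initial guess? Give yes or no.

no

Write A = D+L+U with D = diag(-5.5, 4.2, -6.5, 4).
T_GS = -(D+L)⁻¹U: row 0 first, T[0,3] = -(-3.9)/(-5.5) = -0.7091; later rows by forward substitution.
  T[0,:] = [+0.0000  -0.3636  +0.5818  -0.7091]
  T[1,:] = [+0.0000  +0.2771  +0.0567  +0.1593]
  T[2,:] = [+0.0000  +0.0749  -0.3582  +0.9123]
  T[3,:] = [+0.0000  -0.4559  +0.4266  -0.8045]
|λ(T)| sorted: 1.2222, 0.2378, 0.2378, 0.0000.
spectral radius ρ = 1.2222; 1.2222 > 1, so it fails to converge.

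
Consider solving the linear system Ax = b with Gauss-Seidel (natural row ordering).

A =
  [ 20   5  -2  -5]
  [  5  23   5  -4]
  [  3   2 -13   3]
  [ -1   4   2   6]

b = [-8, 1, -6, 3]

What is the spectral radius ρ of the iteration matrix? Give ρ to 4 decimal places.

0.2985

Split A = D + L + U, D = diag(20, 23, -13, 6).
T_GS = -(D+L)⁻¹U: row 0 first, T[0,3] = -(-5)/(20) = +0.2500; later rows by forward substitution.
  T[0,:] = [+0.0000 -0.2500 +0.1000 +0.2500]
  T[1,:] = [+0.0000 +0.0543 -0.2391 +0.1196]
  T[2,:] = [+0.0000 -0.0493 -0.0137 +0.3069]
  T[3,:] = [+0.0000 -0.0615 +0.1807 -0.1403]
|eigenvalues of T|: 0.2985, 0.2293, 0.0305, 0.0000.
ρ(T) = max|λ| = 0.2985; 0.2985 < 1, so it converges for any x₀.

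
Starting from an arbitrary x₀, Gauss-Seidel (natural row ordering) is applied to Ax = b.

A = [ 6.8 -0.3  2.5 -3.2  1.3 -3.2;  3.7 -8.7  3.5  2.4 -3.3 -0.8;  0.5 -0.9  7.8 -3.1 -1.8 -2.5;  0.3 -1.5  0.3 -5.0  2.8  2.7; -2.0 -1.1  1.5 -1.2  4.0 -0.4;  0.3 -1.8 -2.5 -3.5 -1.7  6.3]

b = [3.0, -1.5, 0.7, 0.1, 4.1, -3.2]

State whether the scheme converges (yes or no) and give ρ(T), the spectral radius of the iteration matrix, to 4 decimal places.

Diagonal D = diag(6.8, -8.7, 7.8, -5, 4, 6.3); L, U strict lower/upper.
Gauss-Seidel: T = -(D+L)⁻¹U, row 0 first, T[0,2] = -(2.5)/(6.8) = -0.3676; later rows by forward substitution.
  T[0,:] = [+0.0000 +0.0441 -0.3676 +0.4706 -0.1912 +0.4706]
  T[1,:] = [+0.0000 +0.0188 +0.2459 +0.4760 -0.4606 +0.1082]
  T[2,:] = [+0.0000 -0.0007 +0.0519 +0.4222 +0.1899 +0.3028]
  T[3,:] = [+0.0000 -0.0030 -0.0927 -0.0892 +0.6981 +0.5540]
  T[4,:] = [+0.0000 +0.0266 -0.1635 +0.1811 -0.0840 +0.4177]
  T[5,:] = [+0.0000 +0.0085 +0.0128 +0.2804 +0.3180 +0.5491]
|roots of det(T-λI)|: 0.9198, 0.4616, 0.1855, 0.1855, 0.0013, 0.0000.
ρ(T) = max|λ| = 0.9198; 0.9198 < 1, so it converges for any x₀.

yes, ρ = 0.9198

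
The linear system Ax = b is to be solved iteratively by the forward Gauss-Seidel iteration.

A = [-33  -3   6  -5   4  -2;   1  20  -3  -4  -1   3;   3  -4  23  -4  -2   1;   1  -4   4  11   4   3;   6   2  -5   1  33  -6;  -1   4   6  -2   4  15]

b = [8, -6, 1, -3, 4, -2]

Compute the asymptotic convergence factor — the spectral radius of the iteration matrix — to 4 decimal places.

0.2983

Write A = D+L+U with D = diag(-33, 20, 23, 11, 33, 15).
Gauss-Seidel: T = -(D+L)⁻¹U, row 0 first, T[0,4] = -(4)/(-33) = +0.1212; later rows by forward substitution.
  T[0,:] = [+0.0000 -0.0909 +0.1818 -0.1515 +0.1212 -0.0606]
  T[1,:] = [+0.0000 +0.0045 +0.1409 +0.2076 +0.0439 -0.1470]
  T[2,:] = [+0.0000 +0.0126 +0.0008 +0.2298 +0.0788 -0.0611]
  T[3,:] = [+0.0000 +0.0053 +0.0344 +0.0057 -0.3873 -0.2984]
  T[4,:] = [+0.0000 +0.0180 -0.0425 +0.0496 -0.0010 +0.2015]
  T[5,:] = [+0.0000 -0.0164 -0.0098 -0.1698 -0.0865 -0.0339]
|roots of det(T-λI)|: 0.2983, 0.2488, 0.2488, 0.0238, 0.0238, 0.0000.
ρ = 0.2983; 0.2983 < 1: convergent.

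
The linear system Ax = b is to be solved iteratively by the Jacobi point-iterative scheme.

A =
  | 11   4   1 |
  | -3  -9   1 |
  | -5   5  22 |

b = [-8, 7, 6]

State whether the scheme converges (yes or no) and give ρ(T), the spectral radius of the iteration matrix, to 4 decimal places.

yes, ρ = 0.3484

Diagonal D = diag(11, -9, 22); L, U strict lower/upper.
Jacobi T = -D⁻¹(L+U): T[1,0] = -(-3)/(-9) = -0.3333; T[1,1] = 0.
  T[0,:] = [+0.0000 -0.3636 -0.0909]
  T[1,:] = [-0.3333 +0.0000 +0.1111]
  T[2,:] = [+0.2273 -0.2273 +0.0000]
|eigenvalues of T|: 0.3484, 0.2148, 0.2148.
spectral radius ρ = 0.3484; 0.3484 < 1: convergent.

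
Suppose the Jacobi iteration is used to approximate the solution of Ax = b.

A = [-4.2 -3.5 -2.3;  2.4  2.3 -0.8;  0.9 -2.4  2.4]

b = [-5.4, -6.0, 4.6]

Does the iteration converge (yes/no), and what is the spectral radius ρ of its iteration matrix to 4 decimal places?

Split A = D + L + U, D = diag(-4.2, 2.3, 2.4).
Jacobi: T = -D⁻¹(L+U), T[0,1] = -(-3.5)/(-4.2) = -0.8333; T[0,0] = 0.
  T[0,:] = [+0.0000  -0.8333  -0.5476]
  T[1,:] = [-1.0435  +0.0000  +0.3478]
  T[2,:] = [-0.3750  +1.0000  +0.0000]
moduli |λ_i(T)| = 1.3836, 0.7011, 0.7011.
ρ = 1.3836; 1.3836 > 1: divergent.

no, ρ = 1.3836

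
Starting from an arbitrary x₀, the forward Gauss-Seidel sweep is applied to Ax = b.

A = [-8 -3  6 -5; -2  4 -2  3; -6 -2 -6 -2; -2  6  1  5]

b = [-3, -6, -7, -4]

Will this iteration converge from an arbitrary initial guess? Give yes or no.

no

Diagonal D = diag(-8, 4, -6, 5); L, U strict lower/upper.
Gauss-Seidel: T = -(D+L)⁻¹U, row 0 first, T[0,2] = -(6)/(-8) = +0.7500; later rows by forward substitution.
  T[0,:] = [+0.0000, -0.3750, +0.7500, -0.6250]
  T[1,:] = [+0.0000, -0.1875, +0.8750, -1.0625]
  T[2,:] = [+0.0000, +0.4375, -1.0417, +0.6458]
  T[3,:] = [+0.0000, -0.0125, -0.5417, +0.8958]
moduli |λ_i(T)| = 1.1455, 0.8382, 0.0260, 0.0000.
spectral radius ρ = 1.1455; 1.1455 > 1, so it fails to converge.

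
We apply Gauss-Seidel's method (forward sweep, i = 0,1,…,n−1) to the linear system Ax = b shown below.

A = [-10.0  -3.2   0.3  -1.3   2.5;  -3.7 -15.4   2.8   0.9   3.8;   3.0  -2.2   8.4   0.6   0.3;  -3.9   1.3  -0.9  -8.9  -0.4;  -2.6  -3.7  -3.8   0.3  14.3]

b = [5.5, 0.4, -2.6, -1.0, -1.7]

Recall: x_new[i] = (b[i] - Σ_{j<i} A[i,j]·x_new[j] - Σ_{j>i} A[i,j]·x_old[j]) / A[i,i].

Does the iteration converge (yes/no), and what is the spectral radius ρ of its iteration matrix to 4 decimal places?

Split A = D + L + U, D = diag(-10, -15.4, 8.4, -8.9, 14.3).
Gauss-Seidel: T = -(D+L)⁻¹U, row 0 first, T[0,1] = -(-3.2)/(-10) = -0.3200; later rows by forward substitution.
  T[0,:] = [+0.0000  -0.3200  +0.0300  -0.1300  +0.2500]
  T[1,:] = [+0.0000  +0.0769  +0.1746  +0.0897  +0.1867]
  T[2,:] = [+0.0000  +0.1344  +0.0350  -0.0015  -0.0761]
  T[3,:] = [+0.0000  +0.1379  +0.0088  +0.0702  -0.1195]
  T[4,:] = [+0.0000  -0.0055  +0.0598  -0.0023  +0.0760]
|λ(T)| sorted: 0.2588, 0.0862, 0.0625, 0.0243, 0.0000.
ρ = 0.2588; 0.2588 < 1 ⇒ converges.

yes, ρ = 0.2588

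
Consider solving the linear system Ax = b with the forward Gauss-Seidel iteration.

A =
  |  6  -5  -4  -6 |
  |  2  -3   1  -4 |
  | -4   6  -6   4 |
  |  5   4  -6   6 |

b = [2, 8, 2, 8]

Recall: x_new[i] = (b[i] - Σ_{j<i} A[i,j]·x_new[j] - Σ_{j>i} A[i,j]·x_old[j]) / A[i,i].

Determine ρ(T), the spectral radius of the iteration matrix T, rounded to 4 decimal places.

1.5204

Write A = D+L+U with D = diag(6, -3, -6, 6).
T_GS = -(D+L)⁻¹U: row 0 first, T[0,2] = -(-4)/(6) = +0.6667; later rows by forward substitution.
  T[0,:] = [+0.0000  +0.8333  +0.6667  +1.0000]
  T[1,:] = [+0.0000  +0.5556  +0.7778  -0.6667]
  T[2,:] = [+0.0000  +0.0000  +0.3333  -0.6667]
  T[3,:] = [+0.0000  -1.0648  -0.7407  -1.0556]
|eigenvalues of T|: 1.5204, 1.2741, 0.0797, 0.0000.
ρ(T) = max|λ| = 1.5204; 1.5204 > 1: divergent.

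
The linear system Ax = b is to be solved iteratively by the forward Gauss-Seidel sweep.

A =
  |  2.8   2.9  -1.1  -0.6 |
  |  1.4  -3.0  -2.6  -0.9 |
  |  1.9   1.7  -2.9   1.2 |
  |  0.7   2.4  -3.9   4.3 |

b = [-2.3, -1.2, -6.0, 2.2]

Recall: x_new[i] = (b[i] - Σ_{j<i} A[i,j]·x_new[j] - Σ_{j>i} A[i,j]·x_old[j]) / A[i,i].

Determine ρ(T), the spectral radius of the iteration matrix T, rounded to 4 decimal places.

1.1315

Split A = D + L + U, D = diag(2.8, -3, -2.9, 4.3).
Gauss-Seidel: T = -(D+L)⁻¹U, row 0 first, T[0,2] = -(-1.1)/(2.8) = +0.3929; later rows by forward substitution.
  T[0,:] = [+0.0000, -1.0357, +0.3929, +0.2143]
  T[1,:] = [+0.0000, -0.4833, -0.6833, -0.2000]
  T[2,:] = [+0.0000, -0.9619, -0.1432, +0.4369]
  T[3,:] = [+0.0000, -0.4341, +0.1876, +0.4730]
|eigenvalues of T|: 1.1315, 0.9200, 0.0581, 0.0000.
spectral radius ρ = 1.1315; 1.1315 > 1 ⇒ diverges.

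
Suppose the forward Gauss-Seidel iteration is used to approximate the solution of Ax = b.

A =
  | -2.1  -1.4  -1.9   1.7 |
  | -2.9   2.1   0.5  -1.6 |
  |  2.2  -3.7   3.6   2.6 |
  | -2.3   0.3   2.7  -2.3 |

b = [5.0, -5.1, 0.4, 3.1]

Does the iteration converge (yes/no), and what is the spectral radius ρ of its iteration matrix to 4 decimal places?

Diagonal D = diag(-2.1, 2.1, 3.6, -2.3); L, U strict lower/upper.
T_GS = -(D+L)⁻¹U: row 0 first, T[0,1] = -(-1.4)/(-2.1) = -0.6667; later rows by forward substitution.
  T[0,:] = [+0.0000, -0.6667, -0.9048, +0.8095]
  T[1,:] = [+0.0000, -0.9206, -1.4875, +1.8798]
  T[2,:] = [+0.0000, -0.5388, -0.9759, +0.7151]
  T[3,:] = [+0.0000, -0.0859, -0.4349, +0.2751]
|roots of det(T-λI)|: 1.5423, 0.3151, 0.2359, 0.0000.
spectral radius ρ = 1.5423; 1.5423 > 1 ⇒ diverges.

no, ρ = 1.5423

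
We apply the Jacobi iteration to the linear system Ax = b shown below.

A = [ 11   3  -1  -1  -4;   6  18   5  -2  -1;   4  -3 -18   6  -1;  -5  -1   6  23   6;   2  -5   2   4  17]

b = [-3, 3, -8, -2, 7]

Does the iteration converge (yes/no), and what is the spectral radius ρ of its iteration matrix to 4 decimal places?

Let D = diag(11, 18, -18, 23, 17); L, U the strict triangles.
Jacobi: T = -D⁻¹(L+U), T[2,0] = -(4)/(-18) = +0.2222; T[2,2] = 0.
  T[0,:] = [+0.0000, -0.2727, +0.0909, +0.0909, +0.3636]
  T[1,:] = [-0.3333, +0.0000, -0.2778, +0.1111, +0.0556]
  T[2,:] = [+0.2222, -0.1667, +0.0000, +0.3333, -0.0556]
  T[3,:] = [+0.2174, +0.0435, -0.2609, +0.0000, -0.2609]
  T[4,:] = [-0.1176, +0.2941, -0.1176, -0.2353, +0.0000]
eigenvalue magnitudes: 0.5172, 0.3180, 0.3180, 0.2438, 0.2438.
spectral radius ρ = 0.5172; 0.5172 < 1: convergent.

yes, ρ = 0.5172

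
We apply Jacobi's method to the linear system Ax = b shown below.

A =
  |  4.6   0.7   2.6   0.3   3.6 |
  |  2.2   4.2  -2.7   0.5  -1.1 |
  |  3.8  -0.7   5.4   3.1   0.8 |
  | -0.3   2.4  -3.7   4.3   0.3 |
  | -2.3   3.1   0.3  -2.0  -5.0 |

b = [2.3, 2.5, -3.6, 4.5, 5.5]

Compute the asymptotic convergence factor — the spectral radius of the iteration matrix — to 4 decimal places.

1.2217

A = D + L + U where D = diag(4.6, 4.2, 5.4, 4.3, -5).
Jacobi: T = -D⁻¹(L+U), T[4,0] = -(-2.3)/(-5) = -0.4600; T[4,4] = 0.
  T[0,:] = [+0.0000  -0.1522  -0.5652  -0.0652  -0.7826]
  T[1,:] = [-0.5238  +0.0000  +0.6429  -0.1190  +0.2619]
  T[2,:] = [-0.7037  +0.1296  +0.0000  -0.5741  -0.1481]
  T[3,:] = [+0.0698  -0.5581  +0.8605  +0.0000  -0.0698]
  T[4,:] = [-0.4600  +0.6200  +0.0600  -0.4000  +0.0000]
|λ(T)| sorted: 1.2217, 0.5132, 0.5132, 0.4920, 0.4920.
ρ(T) = max|λ| = 1.2217; 1.2217 > 1, so it fails to converge.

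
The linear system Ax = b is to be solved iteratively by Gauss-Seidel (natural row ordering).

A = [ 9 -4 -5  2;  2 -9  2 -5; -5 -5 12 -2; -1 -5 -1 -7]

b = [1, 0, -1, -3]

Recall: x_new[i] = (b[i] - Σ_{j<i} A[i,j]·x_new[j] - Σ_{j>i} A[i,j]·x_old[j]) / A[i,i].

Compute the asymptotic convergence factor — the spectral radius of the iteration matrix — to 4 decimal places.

0.9367

A = D + L + U where D = diag(9, -9, 12, -7).
T_GS = -(D+L)⁻¹U: row 0 first, T[0,1] = -(-4)/(9) = +0.4444; later rows by forward substitution.
  T[0,:] = [+0.0000  +0.4444  +0.5556  -0.2222]
  T[1,:] = [+0.0000  +0.0988  +0.3457  -0.6049]
  T[2,:] = [+0.0000  +0.2263  +0.3755  -0.1780]
  T[3,:] = [+0.0000  -0.1664  -0.3799  +0.4893]
eigenvalue magnitudes: 0.9367, 0.0653, 0.0384, 0.0000.
ρ(T) = max|λ| = 0.9367; 0.9367 < 1, so it converges for any x₀.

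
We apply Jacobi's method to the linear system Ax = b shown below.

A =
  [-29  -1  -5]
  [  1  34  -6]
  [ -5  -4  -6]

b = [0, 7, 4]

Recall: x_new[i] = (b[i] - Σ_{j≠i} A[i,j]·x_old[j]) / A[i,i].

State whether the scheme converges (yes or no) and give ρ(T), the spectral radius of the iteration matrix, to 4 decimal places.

yes, ρ = 0.1896

Write A = D+L+U with D = diag(-29, 34, -6).
T_J = -D⁻¹(L+U): T[2,0] = -(-5)/(-6) = -0.8333; T[2,2] = 0.
  T[0,:] = [+0.0000  -0.0345  -0.1724]
  T[1,:] = [-0.0294  +0.0000  +0.1765]
  T[2,:] = [-0.8333  -0.6667  +0.0000]
|roots of det(T-λI)|: 0.1896, 0.1035, 0.0861.
spectral radius ρ = 0.1896; 0.1896 < 1 ⇒ converges.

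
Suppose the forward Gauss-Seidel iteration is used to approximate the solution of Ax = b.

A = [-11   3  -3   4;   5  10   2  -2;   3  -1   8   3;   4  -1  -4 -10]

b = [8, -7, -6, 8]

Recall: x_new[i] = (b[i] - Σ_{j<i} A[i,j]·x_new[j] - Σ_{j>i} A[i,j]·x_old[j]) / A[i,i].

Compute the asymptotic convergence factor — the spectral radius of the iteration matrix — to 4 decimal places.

0.5375

Diagonal D = diag(-11, 10, 8, -10); L, U strict lower/upper.
GS T = -(D+L)⁻¹U: row 0 first, T[0,2] = -(-3)/(-11) = -0.2727; later rows by forward substitution.
  T[0,:] = [+0.0000  +0.2727  -0.2727  +0.3636]
  T[1,:] = [+0.0000  -0.1364  -0.0636  +0.0182]
  T[2,:] = [+0.0000  -0.1193  +0.0943  -0.5091]
  T[3,:] = [+0.0000  +0.1705  -0.1405  +0.3473]
|roots of det(T-λI)|: 0.5375, 0.1234, 0.1234, 0.0000.
ρ = 0.5375; 0.5375 < 1: convergent.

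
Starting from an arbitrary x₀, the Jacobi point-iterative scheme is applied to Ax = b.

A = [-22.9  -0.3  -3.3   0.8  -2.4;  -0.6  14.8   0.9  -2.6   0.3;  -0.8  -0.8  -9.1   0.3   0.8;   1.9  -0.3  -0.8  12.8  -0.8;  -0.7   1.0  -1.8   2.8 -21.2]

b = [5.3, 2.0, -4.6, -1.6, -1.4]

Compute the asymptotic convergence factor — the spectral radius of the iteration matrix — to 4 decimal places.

0.1892

Let D = diag(-22.9, 14.8, -9.1, 12.8, -21.2); L, U the strict triangles.
Jacobi: T = -D⁻¹(L+U), T[0,4] = -(-2.4)/(-22.9) = -0.1048; T[0,0] = 0.
  T[0,:] = [+0.0000 -0.0131 -0.1441 +0.0349 -0.1048]
  T[1,:] = [+0.0405 +0.0000 -0.0608 +0.1757 -0.0203]
  T[2,:] = [-0.0879 -0.0879 +0.0000 +0.0330 +0.0879]
  T[3,:] = [-0.1484 +0.0234 +0.0625 +0.0000 +0.0625]
  T[4,:] = [-0.0330 +0.0472 -0.0849 +0.1321 +0.0000]
|λ(T)| sorted: 0.1892, 0.1466, 0.1466, 0.0789, 0.0789.
ρ(T) = max|λ| = 0.1892; 0.1892 < 1: convergent.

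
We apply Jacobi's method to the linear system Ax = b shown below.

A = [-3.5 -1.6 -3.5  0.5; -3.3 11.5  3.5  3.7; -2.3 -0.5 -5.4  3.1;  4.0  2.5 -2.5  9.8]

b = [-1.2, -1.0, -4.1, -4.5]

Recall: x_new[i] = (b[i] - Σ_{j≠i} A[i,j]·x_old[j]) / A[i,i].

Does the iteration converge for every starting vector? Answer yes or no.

Split A = D + L + U, D = diag(-3.5, 11.5, -5.4, 9.8).
T_J = -D⁻¹(L+U): T[3,1] = -(2.5)/(9.8) = -0.2551; T[3,3] = 0.
  T[0,:] = [+0.0000, -0.4571, -1.0000, +0.1429]
  T[1,:] = [+0.2870, +0.0000, -0.3043, -0.3217]
  T[2,:] = [-0.4259, -0.0926, +0.0000, +0.5741]
  T[3,:] = [-0.4082, -0.2551, +0.2551, +0.0000]
moduli |λ_i(T)| = 0.8223, 0.4957, 0.4957, 0.0702.
ρ(T) = max|λ| = 0.8223; 0.8223 < 1, so it converges for any x₀.

yes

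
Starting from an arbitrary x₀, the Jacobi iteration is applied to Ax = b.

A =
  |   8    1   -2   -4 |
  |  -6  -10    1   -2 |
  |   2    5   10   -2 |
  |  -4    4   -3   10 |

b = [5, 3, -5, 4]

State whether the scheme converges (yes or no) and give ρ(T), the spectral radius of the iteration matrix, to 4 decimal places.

Diagonal D = diag(8, -10, 10, 10); L, U strict lower/upper.
Jacobi: T = -D⁻¹(L+U), T[1,2] = -(1)/(-10) = +0.1000; T[1,1] = 0.
  T[0,:] = [+0.0000, -0.1250, +0.2500, +0.5000]
  T[1,:] = [-0.6000, +0.0000, +0.1000, -0.2000]
  T[2,:] = [-0.2000, -0.5000, +0.0000, +0.2000]
  T[3,:] = [+0.4000, -0.4000, +0.3000, +0.0000]
moduli |λ_i(T)| = 0.8317, 0.4565, 0.4532, 0.4532.
ρ = 0.8317; 0.8317 < 1, so it converges for any x₀.

yes, ρ = 0.8317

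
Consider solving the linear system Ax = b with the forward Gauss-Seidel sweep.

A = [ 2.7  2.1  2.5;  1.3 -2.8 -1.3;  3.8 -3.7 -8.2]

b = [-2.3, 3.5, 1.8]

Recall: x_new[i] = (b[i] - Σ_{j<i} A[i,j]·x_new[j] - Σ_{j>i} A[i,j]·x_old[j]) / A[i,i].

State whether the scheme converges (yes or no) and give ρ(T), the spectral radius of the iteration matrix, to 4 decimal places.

yes, ρ = 0.6458

Diagonal D = diag(2.7, -2.8, -8.2); L, U strict lower/upper.
T_GS = -(D+L)⁻¹U: row 0 first, T[0,1] = -(2.1)/(2.7) = -0.7778; later rows by forward substitution.
  T[0,:] = [+0.0000  -0.7778  -0.9259]
  T[1,:] = [+0.0000  -0.3611  -0.8942]
  T[2,:] = [+0.0000  -0.1975  -0.0256]
moduli |λ_i(T)| = 0.6458, 0.2591, 0.0000.
spectral radius ρ = 0.6458; 0.6458 < 1: convergent.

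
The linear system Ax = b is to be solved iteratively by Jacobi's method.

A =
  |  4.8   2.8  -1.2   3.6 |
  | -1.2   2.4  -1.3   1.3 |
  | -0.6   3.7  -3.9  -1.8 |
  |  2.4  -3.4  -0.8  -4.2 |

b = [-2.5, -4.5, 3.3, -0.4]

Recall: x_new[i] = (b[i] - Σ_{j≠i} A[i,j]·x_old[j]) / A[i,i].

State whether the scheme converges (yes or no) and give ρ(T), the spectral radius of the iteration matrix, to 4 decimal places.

no, ρ = 1.1417

A = D + L + U where D = diag(4.8, 2.4, -3.9, -4.2).
T_J = -D⁻¹(L+U): T[3,2] = -(-0.8)/(-4.2) = -0.1905; T[3,3] = 0.
  T[0,:] = [+0.0000, -0.5833, +0.2500, -0.7500]
  T[1,:] = [+0.5000, +0.0000, +0.5417, -0.5417]
  T[2,:] = [-0.1538, +0.9487, +0.0000, -0.4615]
  T[3,:] = [+0.5714, -0.8095, -0.1905, +0.0000]
|roots of det(T-λI)|: 1.1417, 0.8475, 0.8475, 0.4217.
spectral radius ρ = 1.1417; 1.1417 > 1: divergent.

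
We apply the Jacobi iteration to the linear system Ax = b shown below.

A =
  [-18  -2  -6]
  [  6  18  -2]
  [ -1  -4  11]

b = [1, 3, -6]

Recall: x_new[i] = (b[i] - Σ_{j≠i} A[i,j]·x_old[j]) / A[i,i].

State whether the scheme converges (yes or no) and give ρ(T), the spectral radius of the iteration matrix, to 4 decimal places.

Split A = D + L + U, D = diag(-18, 18, 11).
T_J = -D⁻¹(L+U): T[1,2] = -(-2)/(18) = +0.1111; T[1,1] = 0.
  T[0,:] = [+0.0000, -0.1111, -0.3333]
  T[1,:] = [-0.3333, +0.0000, +0.1111]
  T[2,:] = [+0.0909, +0.3636, +0.0000]
|eigenvalues of T|: 0.3859, 0.3190, 0.3190.
spectral radius ρ = 0.3859; 0.3859 < 1 ⇒ converges.

yes, ρ = 0.3859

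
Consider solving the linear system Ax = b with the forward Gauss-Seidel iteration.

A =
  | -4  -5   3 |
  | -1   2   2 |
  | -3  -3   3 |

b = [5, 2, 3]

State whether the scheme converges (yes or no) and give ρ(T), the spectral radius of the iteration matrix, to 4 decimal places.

no, ρ = 1.3956

Split A = D + L + U, D = diag(-4, 2, 3).
Gauss-Seidel: T = -(D+L)⁻¹U, row 0 first, T[0,1] = -(-5)/(-4) = -1.2500; later rows by forward substitution.
  T[0,:] = [+0.0000 -1.2500 +0.7500]
  T[1,:] = [+0.0000 -0.6250 -0.6250]
  T[2,:] = [+0.0000 -1.8750 +0.1250]
|eigenvalues of T|: 1.3956, 0.8956, 0.0000.
spectral radius ρ = 1.3956; 1.3956 > 1 ⇒ diverges.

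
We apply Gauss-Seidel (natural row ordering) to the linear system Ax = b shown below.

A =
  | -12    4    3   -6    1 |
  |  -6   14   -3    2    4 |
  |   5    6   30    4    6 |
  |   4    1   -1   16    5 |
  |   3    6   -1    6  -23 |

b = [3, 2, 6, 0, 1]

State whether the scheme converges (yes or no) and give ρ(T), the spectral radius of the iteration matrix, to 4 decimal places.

Diagonal D = diag(-12, 14, 30, 16, -23); L, U strict lower/upper.
GS T = -(D+L)⁻¹U: row 0 first, T[0,4] = -(1)/(-12) = +0.0833; later rows by forward substitution.
  T[0,:] = [+0.0000 +0.3333 +0.2500 -0.5000 +0.0833]
  T[1,:] = [+0.0000 +0.1429 +0.3214 -0.3571 -0.2500]
  T[2,:] = [+0.0000 -0.0841 -0.1060 +0.0214 -0.1639]
  T[3,:] = [+0.0000 -0.0975 -0.0892 +0.1487 -0.3280]
  T[4,:] = [+0.0000 +0.0590 +0.0978 -0.1205 -0.1328]
moduli |λ_i(T)| = 0.3121, 0.1400, 0.1400, 0.0635, 0.0000.
ρ = 0.3121; 0.3121 < 1 ⇒ converges.

yes, ρ = 0.3121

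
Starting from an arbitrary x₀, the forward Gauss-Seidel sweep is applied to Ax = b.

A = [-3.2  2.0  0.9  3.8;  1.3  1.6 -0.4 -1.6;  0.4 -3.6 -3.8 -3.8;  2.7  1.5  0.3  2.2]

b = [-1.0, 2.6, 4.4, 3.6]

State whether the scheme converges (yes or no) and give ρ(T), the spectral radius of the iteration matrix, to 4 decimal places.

no, ρ = 1.5508

Split A = D + L + U, D = diag(-3.2, 1.6, -3.8, 2.2).
T_GS = -(D+L)⁻¹U: row 0 first, T[0,3] = -(3.8)/(-3.2) = +1.1875; later rows by forward substitution.
  T[0,:] = [+0.0000  +0.6250  +0.2812  +1.1875]
  T[1,:] = [+0.0000  -0.5078  +0.0215  +0.0352]
  T[2,:] = [+0.0000  +0.5469  +0.0093  -0.9083]
  T[3,:] = [+0.0000  -0.4954  -0.3611  -1.3575]
moduli |λ_i(T)| = 1.5508, 0.5360, 0.2307, 0.0000.
ρ(T) = max|λ| = 1.5508; 1.5508 > 1 ⇒ diverges.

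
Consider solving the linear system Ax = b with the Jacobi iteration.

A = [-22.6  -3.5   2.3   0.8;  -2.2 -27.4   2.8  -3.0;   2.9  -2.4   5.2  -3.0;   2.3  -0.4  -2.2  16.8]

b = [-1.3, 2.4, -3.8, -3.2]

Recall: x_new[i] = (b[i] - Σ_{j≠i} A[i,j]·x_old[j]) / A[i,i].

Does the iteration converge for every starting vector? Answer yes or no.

A = D + L + U where D = diag(-22.6, -27.4, 5.2, 16.8).
Jacobi T = -D⁻¹(L+U): T[0,2] = -(2.3)/(-22.6) = +0.1018; T[0,0] = 0.
  T[0,:] = [+0.0000 -0.1549 +0.1018 +0.0354]
  T[1,:] = [-0.0803 +0.0000 +0.1022 -0.1095]
  T[2,:] = [-0.5577 +0.4615 +0.0000 +0.5769]
  T[3,:] = [-0.1369 +0.0238 +0.1310 +0.0000]
|λ(T)| sorted: 0.3268, 0.2167, 0.2167, 0.0310.
spectral radius ρ = 0.3268; 0.3268 < 1: convergent.

yes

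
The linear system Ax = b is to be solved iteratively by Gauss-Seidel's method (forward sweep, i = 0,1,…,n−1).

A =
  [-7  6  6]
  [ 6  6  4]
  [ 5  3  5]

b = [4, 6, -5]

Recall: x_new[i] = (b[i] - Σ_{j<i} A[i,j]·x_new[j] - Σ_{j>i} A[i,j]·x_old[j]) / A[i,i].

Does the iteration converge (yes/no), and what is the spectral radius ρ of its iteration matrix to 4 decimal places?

no, ρ = 1.2552

Let D = diag(-7, 6, 5); L, U the strict triangles.
Gauss-Seidel: T = -(D+L)⁻¹U, row 0 first, T[0,1] = -(6)/(-7) = +0.8571; later rows by forward substitution.
  T[0,:] = [+0.0000 +0.8571 +0.8571]
  T[1,:] = [+0.0000 -0.8571 -1.5238]
  T[2,:] = [+0.0000 -0.3429 +0.0571]
moduli |λ_i(T)| = 1.2552, 0.4552, 0.0000.
ρ(T) = max|λ| = 1.2552; 1.2552 > 1, so it fails to converge.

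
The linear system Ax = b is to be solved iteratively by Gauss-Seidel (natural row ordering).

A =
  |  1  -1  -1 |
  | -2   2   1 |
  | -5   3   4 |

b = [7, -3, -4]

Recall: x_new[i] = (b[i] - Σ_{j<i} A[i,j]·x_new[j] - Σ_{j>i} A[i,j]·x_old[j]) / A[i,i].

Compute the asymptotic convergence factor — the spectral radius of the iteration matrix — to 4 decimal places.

1.4414

Diagonal D = diag(1, 2, 4); L, U strict lower/upper.
T_GS = -(D+L)⁻¹U: row 0 first, T[0,2] = -(-1)/(1) = +1.0000; later rows by forward substitution.
  T[0,:] = [+0.0000 +1.0000 +1.0000]
  T[1,:] = [+0.0000 +1.0000 +0.5000]
  T[2,:] = [+0.0000 +0.5000 +0.8750]
|eigenvalues of T|: 1.4414, 0.4336, 0.0000.
ρ = 1.4414; 1.4414 > 1: divergent.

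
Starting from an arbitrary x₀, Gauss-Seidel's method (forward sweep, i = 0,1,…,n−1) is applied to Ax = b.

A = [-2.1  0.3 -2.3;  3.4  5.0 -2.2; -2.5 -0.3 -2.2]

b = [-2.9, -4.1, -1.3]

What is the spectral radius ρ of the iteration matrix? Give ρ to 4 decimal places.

0.9071

A = D + L + U where D = diag(-2.1, 5, -2.2).
T_GS = -(D+L)⁻¹U: row 0 first, T[0,1] = -(0.3)/(-2.1) = +0.1429; later rows by forward substitution.
  T[0,:] = [+0.0000  +0.1429  -1.0952]
  T[1,:] = [+0.0000  -0.0971  +1.1848]
  T[2,:] = [+0.0000  -0.1491  +1.0830]
moduli |λ_i(T)| = 0.9071, 0.0787, 0.0000.
ρ(T) = max|λ| = 0.9071; 0.9071 < 1, so it converges for any x₀.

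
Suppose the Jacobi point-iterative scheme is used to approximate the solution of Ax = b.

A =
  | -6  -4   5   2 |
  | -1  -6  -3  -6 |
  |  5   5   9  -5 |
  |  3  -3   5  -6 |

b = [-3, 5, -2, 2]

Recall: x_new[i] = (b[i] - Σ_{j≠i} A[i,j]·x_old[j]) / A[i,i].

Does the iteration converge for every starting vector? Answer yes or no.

Write A = D+L+U with D = diag(-6, -6, 9, -6).
Jacobi T = -D⁻¹(L+U): T[3,2] = -(5)/(-6) = +0.8333; T[3,3] = 0.
  T[0,:] = [+0.0000 -0.6667 +0.8333 +0.3333]
  T[1,:] = [-0.1667 +0.0000 -0.5000 -1.0000]
  T[2,:] = [-0.5556 -0.5556 +0.0000 +0.5556]
  T[3,:] = [+0.5000 -0.5000 +0.8333 +0.0000]
moduli |λ_i(T)| = 1.3545, 0.7141, 0.7141, 0.2420.
ρ(T) = max|λ| = 1.3545; 1.3545 > 1: divergent.

no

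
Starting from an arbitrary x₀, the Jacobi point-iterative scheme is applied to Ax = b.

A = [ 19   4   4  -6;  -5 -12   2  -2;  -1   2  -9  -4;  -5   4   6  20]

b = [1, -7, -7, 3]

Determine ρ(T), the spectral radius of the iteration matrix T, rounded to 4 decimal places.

0.7532

Split A = D + L + U, D = diag(19, -12, -9, 20).
Jacobi: T = -D⁻¹(L+U), T[0,2] = -(4)/(19) = -0.2105; T[0,0] = 0.
  T[0,:] = [+0.0000  -0.2105  -0.2105  +0.3158]
  T[1,:] = [-0.4167  +0.0000  +0.1667  -0.1667]
  T[2,:] = [-0.1111  +0.2222  +0.0000  -0.4444]
  T[3,:] = [+0.2500  -0.2000  -0.3000  +0.0000]
eigenvalue magnitudes: 0.7532, 0.3893, 0.2166, 0.1473.
ρ(T) = max|λ| = 0.7532; 0.7532 < 1, so it converges for any x₀.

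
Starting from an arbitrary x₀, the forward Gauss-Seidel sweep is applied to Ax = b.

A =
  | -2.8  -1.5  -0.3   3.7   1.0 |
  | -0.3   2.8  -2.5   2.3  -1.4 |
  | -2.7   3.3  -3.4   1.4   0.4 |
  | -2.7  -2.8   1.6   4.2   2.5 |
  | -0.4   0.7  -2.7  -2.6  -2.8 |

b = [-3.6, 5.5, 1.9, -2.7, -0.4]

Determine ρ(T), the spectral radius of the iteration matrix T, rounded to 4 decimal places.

1.2059

Split A = D + L + U, D = diag(-2.8, 2.8, -3.4, 4.2, -2.8).
Gauss-Seidel: T = -(D+L)⁻¹U, row 0 first, T[0,4] = -(1)/(-2.8) = +0.3571; later rows by forward substitution.
  T[0,:] = [+0.0000, -0.5357, -0.1071, +1.3214, +0.3571]
  T[1,:] = [+0.0000, -0.0574, +0.8814, -0.6798, +0.5383]
  T[2,:] = [+0.0000, +0.3697, +0.9405, -1.2975, +0.3565]
  T[3,:] = [+0.0000, -0.5235, +0.1604, +0.8905, -0.1426]
  T[4,:] = [+0.0000, +0.1918, -0.8202, +0.0655, -0.1278]
|λ(T)| sorted: 1.2059, 0.8242, 0.3338, 0.0505, 0.0000.
spectral radius ρ = 1.2059; 1.2059 > 1: divergent.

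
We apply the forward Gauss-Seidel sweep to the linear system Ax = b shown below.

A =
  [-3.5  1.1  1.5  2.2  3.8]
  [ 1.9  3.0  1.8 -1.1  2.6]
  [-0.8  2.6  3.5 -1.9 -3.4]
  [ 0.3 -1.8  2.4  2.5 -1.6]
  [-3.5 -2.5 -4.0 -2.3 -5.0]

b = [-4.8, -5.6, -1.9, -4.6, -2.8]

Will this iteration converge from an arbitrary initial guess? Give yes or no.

Diagonal D = diag(-3.5, 3, 3.5, 2.5, -5); L, U strict lower/upper.
T_GS = -(D+L)⁻¹U: row 0 first, T[0,4] = -(3.8)/(-3.5) = +1.0857; later rows by forward substitution.
  T[0,:] = [+0.0000, +0.3143, +0.4286, +0.6286, +1.0857]
  T[1,:] = [+0.0000, -0.1990, -0.8714, -0.0314, -1.5543]
  T[2,:] = [+0.0000, +0.2197, +0.7453, +0.7099, +2.3742]
  T[3,:] = [+0.0000, -0.3919, -1.3944, -0.7795, -2.8886]
  T[4,:] = [+0.0000, -0.1159, +0.1809, -0.6336, -0.5535]
|λ(T)| sorted: 1.6209, 1.1668, 0.2246, 0.1080, 0.0000.
ρ = 1.6209; 1.6209 > 1 ⇒ diverges.

no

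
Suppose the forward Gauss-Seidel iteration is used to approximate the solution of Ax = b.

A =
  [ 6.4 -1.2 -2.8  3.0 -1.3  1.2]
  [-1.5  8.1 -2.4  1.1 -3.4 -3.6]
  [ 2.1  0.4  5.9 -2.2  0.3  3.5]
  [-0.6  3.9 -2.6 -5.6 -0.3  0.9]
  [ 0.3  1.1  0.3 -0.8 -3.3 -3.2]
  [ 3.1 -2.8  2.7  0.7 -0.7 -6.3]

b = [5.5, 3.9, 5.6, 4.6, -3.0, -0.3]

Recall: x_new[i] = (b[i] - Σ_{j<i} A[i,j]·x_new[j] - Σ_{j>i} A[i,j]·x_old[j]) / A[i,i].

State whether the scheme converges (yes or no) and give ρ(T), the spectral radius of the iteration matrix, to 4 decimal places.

Split A = D + L + U, D = diag(6.4, 8.1, 5.9, -5.6, -3.3, -6.3).
GS T = -(D+L)⁻¹U: row 0 first, T[0,1] = -(-1.2)/(6.4) = +0.1875; later rows by forward substitution.
  T[0,:] = [+0.0000  +0.1875  +0.4375  -0.4688  +0.2031  -0.1875]
  T[1,:] = [+0.0000  +0.0347  +0.3773  -0.2226  +0.4574  +0.4097]
  T[2,:] = [+0.0000  -0.0691  -0.1813  +0.5548  -0.1542  -0.5543]
  T[3,:] = [+0.0000  +0.0362  +0.3001  -0.3624  +0.3148  +0.7235]
  T[4,:] = [+0.0000  +0.0136  +0.0763  +0.0215  +0.0806  -1.0759]
  T[5,:] = [+0.0000  +0.0497  -0.0053  +0.0634  -0.1434  -0.3120]
moduli |λ_i(T)| = 0.8833, 0.3395, 0.2429, 0.2429, 0.0299, 0.0000.
spectral radius ρ = 0.8833; 0.8833 < 1: convergent.

yes, ρ = 0.8833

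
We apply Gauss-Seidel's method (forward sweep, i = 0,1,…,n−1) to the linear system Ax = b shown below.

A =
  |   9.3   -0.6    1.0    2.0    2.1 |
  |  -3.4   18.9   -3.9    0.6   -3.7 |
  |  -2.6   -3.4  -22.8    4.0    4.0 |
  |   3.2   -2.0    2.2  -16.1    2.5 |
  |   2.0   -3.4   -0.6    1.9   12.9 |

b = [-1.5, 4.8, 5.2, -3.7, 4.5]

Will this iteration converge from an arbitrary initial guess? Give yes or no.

A = D + L + U where D = diag(9.3, 18.9, -22.8, -16.1, 12.9).
GS T = -(D+L)⁻¹U: row 0 first, T[0,1] = -(-0.6)/(9.3) = +0.0645; later rows by forward substitution.
  T[0,:] = [+0.0000, +0.0645, -0.1075, -0.2151, -0.2258]
  T[1,:] = [+0.0000, +0.0116, +0.1870, -0.0704, +0.1551]
  T[2,:] = [+0.0000, -0.0091, -0.0156, +0.2105, +0.1781]
  T[3,:] = [+0.0000, +0.0101, -0.0467, -0.0052, +0.1155]
  T[4,:] = [+0.0000, -0.0089, +0.0721, +0.0253, +0.0672]
|roots of det(T-λI)|: 0.1588, 0.1259, 0.1259, 0.0223, 0.0000.
ρ = 0.1588; 0.1588 < 1, so it converges for any x₀.

yes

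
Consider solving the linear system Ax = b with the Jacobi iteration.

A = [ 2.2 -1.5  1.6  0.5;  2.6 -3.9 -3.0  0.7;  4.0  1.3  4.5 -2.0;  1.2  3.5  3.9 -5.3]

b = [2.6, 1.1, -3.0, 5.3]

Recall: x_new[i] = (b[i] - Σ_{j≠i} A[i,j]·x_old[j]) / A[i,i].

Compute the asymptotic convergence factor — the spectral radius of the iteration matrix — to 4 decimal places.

1.2856

Diagonal D = diag(2.2, -3.9, 4.5, -5.3); L, U strict lower/upper.
Jacobi T = -D⁻¹(L+U): T[0,2] = -(1.6)/(2.2) = -0.7273; T[0,0] = 0.
  T[0,:] = [+0.0000  +0.6818  -0.7273  -0.2273]
  T[1,:] = [+0.6667  +0.0000  -0.7692  +0.1795]
  T[2,:] = [-0.8889  -0.2889  +0.0000  +0.4444]
  T[3,:] = [+0.2264  +0.6604  +0.7358  +0.0000]
moduli |λ_i(T)| = 1.2856, 0.9191, 0.9191, 0.5072.
ρ(T) = max|λ| = 1.2856; 1.2856 > 1: divergent.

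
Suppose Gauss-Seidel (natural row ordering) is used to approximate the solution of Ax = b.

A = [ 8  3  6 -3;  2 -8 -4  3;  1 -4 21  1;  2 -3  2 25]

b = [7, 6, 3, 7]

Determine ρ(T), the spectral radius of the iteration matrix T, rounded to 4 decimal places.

0.1629

Split A = D + L + U, D = diag(8, -8, 21, 25).
Gauss-Seidel: T = -(D+L)⁻¹U, row 0 first, T[0,2] = -(6)/(8) = -0.7500; later rows by forward substitution.
  T[0,:] = [+0.0000  -0.3750  -0.7500  +0.3750]
  T[1,:] = [+0.0000  -0.0938  -0.6875  +0.4688]
  T[2,:] = [+0.0000  +0.0000  -0.0952  +0.0238]
  T[3,:] = [+0.0000  +0.0188  -0.0149  +0.0243]
|eigenvalues of T|: 0.1629, 0.0671, 0.0654, 0.0000.
spectral radius ρ = 0.1629; 0.1629 < 1 ⇒ converges.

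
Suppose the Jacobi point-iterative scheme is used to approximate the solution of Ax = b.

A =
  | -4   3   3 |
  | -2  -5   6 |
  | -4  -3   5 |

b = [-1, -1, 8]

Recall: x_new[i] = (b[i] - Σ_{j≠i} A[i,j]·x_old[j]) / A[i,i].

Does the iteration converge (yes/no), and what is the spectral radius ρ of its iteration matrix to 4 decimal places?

no, ρ = 1.2108

Let D = diag(-4, -5, 5); L, U the strict triangles.
Jacobi: T = -D⁻¹(L+U), T[0,2] = -(3)/(-4) = +0.7500; T[0,0] = 0.
  T[0,:] = [+0.0000  +0.7500  +0.7500]
  T[1,:] = [-0.4000  +0.0000  +1.2000]
  T[2,:] = [+0.8000  +0.6000  +0.0000]
|roots of det(T-λI)|: 1.2108, 0.6678, 0.6678.
ρ = 1.2108; 1.2108 > 1, so it fails to converge.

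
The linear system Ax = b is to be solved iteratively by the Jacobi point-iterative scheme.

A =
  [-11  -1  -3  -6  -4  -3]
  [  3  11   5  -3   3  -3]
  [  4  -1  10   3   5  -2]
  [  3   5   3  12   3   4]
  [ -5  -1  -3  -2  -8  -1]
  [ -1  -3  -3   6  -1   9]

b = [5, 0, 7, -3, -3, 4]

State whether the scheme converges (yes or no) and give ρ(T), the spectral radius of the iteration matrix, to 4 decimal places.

no, ρ = 1.1661

Diagonal D = diag(-11, 11, 10, 12, -8, 9); L, U strict lower/upper.
Jacobi T = -D⁻¹(L+U): T[4,1] = -(-1)/(-8) = -0.1250; T[4,4] = 0.
  T[0,:] = [+0.0000  -0.0909  -0.2727  -0.5455  -0.3636  -0.2727]
  T[1,:] = [-0.2727  +0.0000  -0.4545  +0.2727  -0.2727  +0.2727]
  T[2,:] = [-0.4000  +0.1000  +0.0000  -0.3000  -0.5000  +0.2000]
  T[3,:] = [-0.2500  -0.4167  -0.2500  +0.0000  -0.2500  -0.3333]
  T[4,:] = [-0.6250  -0.1250  -0.3750  -0.2500  +0.0000  -0.1250]
  T[5,:] = [+0.1111  +0.3333  +0.3333  -0.6667  +0.1111  +0.0000]
|roots of det(T-λI)|: 1.1661, 0.5340, 0.4389, 0.4389, 0.2010, 0.0413.
ρ = 1.1661; 1.1661 > 1: divergent.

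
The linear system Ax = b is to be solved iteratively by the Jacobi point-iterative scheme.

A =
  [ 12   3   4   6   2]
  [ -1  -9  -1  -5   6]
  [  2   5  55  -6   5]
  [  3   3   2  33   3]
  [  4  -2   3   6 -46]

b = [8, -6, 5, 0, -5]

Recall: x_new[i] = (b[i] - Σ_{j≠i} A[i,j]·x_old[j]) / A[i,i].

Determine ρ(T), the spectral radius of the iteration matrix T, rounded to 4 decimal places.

Let D = diag(12, -9, 55, 33, -46); L, U the strict triangles.
T_J = -D⁻¹(L+U): T[1,0] = -(-1)/(-9) = -0.1111; T[1,1] = 0.
  T[0,:] = [+0.0000 -0.2500 -0.3333 -0.5000 -0.1667]
  T[1,:] = [-0.1111 +0.0000 -0.1111 -0.5556 +0.6667]
  T[2,:] = [-0.0364 -0.0909 +0.0000 +0.1091 -0.0909]
  T[3,:] = [-0.0909 -0.0909 -0.0606 +0.0000 -0.0909]
  T[4,:] = [+0.0870 -0.0435 +0.0652 +0.1304 +0.0000]
|eigenvalues of T|: 0.4634, 0.2885, 0.2885, 0.2490, 0.0003.
ρ = 0.4634; 0.4634 < 1: convergent.

0.4634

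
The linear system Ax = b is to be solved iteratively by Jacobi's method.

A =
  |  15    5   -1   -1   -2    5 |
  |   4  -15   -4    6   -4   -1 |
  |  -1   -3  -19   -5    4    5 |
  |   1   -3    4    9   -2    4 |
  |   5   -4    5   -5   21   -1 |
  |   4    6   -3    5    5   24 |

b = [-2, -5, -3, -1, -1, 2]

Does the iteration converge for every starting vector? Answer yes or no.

Diagonal D = diag(15, -15, -19, 9, 21, 24); L, U strict lower/upper.
T_J = -D⁻¹(L+U): T[1,4] = -(-4)/(-15) = -0.2667; T[1,1] = 0.
  T[0,:] = [+0.0000 -0.3333 +0.0667 +0.0667 +0.1333 -0.3333]
  T[1,:] = [+0.2667 +0.0000 -0.2667 +0.4000 -0.2667 -0.0667]
  T[2,:] = [-0.0526 -0.1579 +0.0000 -0.2632 +0.2105 +0.2632]
  T[3,:] = [-0.1111 +0.3333 -0.4444 +0.0000 +0.2222 -0.4444]
  T[4,:] = [-0.2381 +0.1905 -0.2381 +0.2381 +0.0000 +0.0476]
  T[5,:] = [-0.1667 -0.2500 +0.1250 -0.2083 -0.2083 +0.0000]
|roots of det(T-λI)|: 0.8252, 0.4126, 0.4126, 0.3989, 0.3989, 0.3407.
ρ(T) = max|λ| = 0.8252; 0.8252 < 1 ⇒ converges.

yes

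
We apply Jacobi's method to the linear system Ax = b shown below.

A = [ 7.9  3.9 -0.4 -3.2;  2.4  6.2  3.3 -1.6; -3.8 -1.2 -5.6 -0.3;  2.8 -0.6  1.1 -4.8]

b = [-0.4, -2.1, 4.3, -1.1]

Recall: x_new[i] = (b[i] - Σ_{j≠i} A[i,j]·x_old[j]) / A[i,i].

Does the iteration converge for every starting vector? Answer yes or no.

yes

Write A = D+L+U with D = diag(7.9, 6.2, -5.6, -4.8).
T_J = -D⁻¹(L+U): T[0,3] = -(-3.2)/(7.9) = +0.4051; T[0,0] = 0.
  T[0,:] = [+0.0000 -0.4937 +0.0506 +0.4051]
  T[1,:] = [-0.3871 +0.0000 -0.5323 +0.2581]
  T[2,:] = [-0.6786 -0.2143 +0.0000 -0.0536]
  T[3,:] = [+0.5833 -0.1250 +0.2292 +0.0000]
|λ(T)| sorted: 0.8828, 0.6249, 0.6249, 0.0768.
spectral radius ρ = 0.8828; 0.8828 < 1: convergent.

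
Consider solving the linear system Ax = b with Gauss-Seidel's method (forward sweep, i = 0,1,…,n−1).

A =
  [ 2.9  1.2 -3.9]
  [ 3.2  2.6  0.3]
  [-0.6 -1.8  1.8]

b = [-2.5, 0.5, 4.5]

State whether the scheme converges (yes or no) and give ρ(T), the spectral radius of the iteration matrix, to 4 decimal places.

A = D + L + U where D = diag(2.9, 2.6, 1.8).
GS T = -(D+L)⁻¹U: row 0 first, T[0,1] = -(1.2)/(2.9) = -0.4138; later rows by forward substitution.
  T[0,:] = [+0.0000  -0.4138  +1.3448]
  T[1,:] = [+0.0000  +0.5093  -1.7706]
  T[2,:] = [+0.0000  +0.3714  -1.3223]
moduli |λ_i(T)| = 0.8321, 0.0191, 0.0000.
ρ(T) = max|λ| = 0.8321; 0.8321 < 1 ⇒ converges.

yes, ρ = 0.8321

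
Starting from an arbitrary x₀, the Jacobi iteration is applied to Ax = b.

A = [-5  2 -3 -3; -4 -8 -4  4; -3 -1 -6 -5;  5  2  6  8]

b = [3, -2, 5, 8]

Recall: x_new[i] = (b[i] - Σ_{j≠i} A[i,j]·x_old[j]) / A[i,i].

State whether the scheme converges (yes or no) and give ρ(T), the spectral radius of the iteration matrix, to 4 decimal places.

Write A = D+L+U with D = diag(-5, -8, -6, 8).
T_J = -D⁻¹(L+U): T[2,3] = -(-5)/(-6) = -0.8333; T[2,2] = 0.
  T[0,:] = [+0.0000 +0.4000 -0.6000 -0.6000]
  T[1,:] = [-0.5000 +0.0000 -0.5000 +0.5000]
  T[2,:] = [-0.5000 -0.1667 +0.0000 -0.8333]
  T[3,:] = [-0.6250 -0.2500 -0.7500 +0.0000]
|roots of det(T-λI)|: 1.3163, 0.6565, 0.4910, 0.4910.
ρ(T) = max|λ| = 1.3163; 1.3163 > 1 ⇒ diverges.

no, ρ = 1.3163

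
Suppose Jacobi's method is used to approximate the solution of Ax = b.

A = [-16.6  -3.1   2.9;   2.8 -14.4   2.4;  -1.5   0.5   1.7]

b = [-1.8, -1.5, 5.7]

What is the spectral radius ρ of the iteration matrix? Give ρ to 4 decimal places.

0.4024

Diagonal D = diag(-16.6, -14.4, 1.7); L, U strict lower/upper.
T_J = -D⁻¹(L+U): T[0,2] = -(2.9)/(-16.6) = +0.1747; T[0,0] = 0.
  T[0,:] = [+0.0000  -0.1867  +0.1747]
  T[1,:] = [+0.1944  +0.0000  +0.1667]
  T[2,:] = [+0.8824  -0.2941  +0.0000]
moduli |λ_i(T)| = 0.4024, 0.3051, 0.3051.
ρ = 0.4024; 0.4024 < 1 ⇒ converges.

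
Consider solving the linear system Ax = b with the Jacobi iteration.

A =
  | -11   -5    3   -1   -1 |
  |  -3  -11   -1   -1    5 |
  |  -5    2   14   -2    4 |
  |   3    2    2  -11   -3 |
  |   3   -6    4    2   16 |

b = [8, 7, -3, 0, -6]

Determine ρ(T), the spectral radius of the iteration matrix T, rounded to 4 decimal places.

Split A = D + L + U, D = diag(-11, -11, 14, -11, 16).
Jacobi T = -D⁻¹(L+U): T[1,4] = -(5)/(-11) = +0.4545; T[1,1] = 0.
  T[0,:] = [+0.0000, -0.4545, +0.2727, -0.0909, -0.0909]
  T[1,:] = [-0.2727, +0.0000, -0.0909, -0.0909, +0.4545]
  T[2,:] = [+0.3571, -0.1429, +0.0000, +0.1429, -0.2857]
  T[3,:] = [+0.2727, +0.1818, +0.1818, +0.0000, -0.2727]
  T[4,:] = [-0.1875, +0.3750, -0.2500, -0.1250, +0.0000]
|roots of det(T-λI)|: 0.8511, 0.5085, 0.2704, 0.1363, 0.1363.
ρ(T) = max|λ| = 0.8511; 0.8511 < 1, so it converges for any x₀.

0.8511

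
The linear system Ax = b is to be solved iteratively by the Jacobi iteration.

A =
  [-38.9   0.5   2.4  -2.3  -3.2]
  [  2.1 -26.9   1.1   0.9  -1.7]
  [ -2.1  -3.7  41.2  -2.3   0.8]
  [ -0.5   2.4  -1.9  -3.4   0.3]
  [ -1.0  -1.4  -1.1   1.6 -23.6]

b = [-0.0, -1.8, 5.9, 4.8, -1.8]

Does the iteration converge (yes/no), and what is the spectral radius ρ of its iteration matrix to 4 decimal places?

yes, ρ = 0.1961

A = D + L + U where D = diag(-38.9, -26.9, 41.2, -3.4, -23.6).
Jacobi: T = -D⁻¹(L+U), T[2,4] = -(0.8)/(41.2) = -0.0194; T[2,2] = 0.
  T[0,:] = [+0.0000 +0.0129 +0.0617 -0.0591 -0.0823]
  T[1,:] = [+0.0781 +0.0000 +0.0409 +0.0335 -0.0632]
  T[2,:] = [+0.0510 +0.0898 +0.0000 +0.0558 -0.0194]
  T[3,:] = [-0.1471 +0.7059 -0.5588 +0.0000 +0.0882]
  T[4,:] = [-0.0424 -0.0593 -0.0466 +0.0678 +0.0000]
moduli |λ_i(T)| = 0.1961, 0.1630, 0.1275, 0.1275, 0.0642.
spectral radius ρ = 0.1961; 0.1961 < 1, so it converges for any x₀.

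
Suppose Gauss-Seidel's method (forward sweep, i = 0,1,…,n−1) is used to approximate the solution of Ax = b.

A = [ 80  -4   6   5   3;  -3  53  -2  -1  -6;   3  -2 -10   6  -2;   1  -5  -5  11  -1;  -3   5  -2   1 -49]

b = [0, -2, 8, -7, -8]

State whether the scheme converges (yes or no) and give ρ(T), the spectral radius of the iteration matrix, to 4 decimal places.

Diagonal D = diag(80, 53, -10, 11, -49); L, U strict lower/upper.
GS T = -(D+L)⁻¹U: row 0 first, T[0,1] = -(-4)/(80) = +0.0500; later rows by forward substitution.
  T[0,:] = [+0.0000  +0.0500  -0.0750  -0.0625  -0.0375]
  T[1,:] = [+0.0000  +0.0028  +0.0335  +0.0153  +0.1111]
  T[2,:] = [+0.0000  +0.0144  -0.0292  +0.5782  -0.2335]
  T[3,:] = [+0.0000  +0.0033  +0.0088  +0.2755  +0.0387]
  T[4,:] = [+0.0000  -0.0033  +0.0094  -0.0126  +0.0239]
moduli |λ_i(T)| = 0.2926, 0.0457, 0.0457, 0.0103, 0.0000.
ρ(T) = max|λ| = 0.2926; 0.2926 < 1, so it converges for any x₀.

yes, ρ = 0.2926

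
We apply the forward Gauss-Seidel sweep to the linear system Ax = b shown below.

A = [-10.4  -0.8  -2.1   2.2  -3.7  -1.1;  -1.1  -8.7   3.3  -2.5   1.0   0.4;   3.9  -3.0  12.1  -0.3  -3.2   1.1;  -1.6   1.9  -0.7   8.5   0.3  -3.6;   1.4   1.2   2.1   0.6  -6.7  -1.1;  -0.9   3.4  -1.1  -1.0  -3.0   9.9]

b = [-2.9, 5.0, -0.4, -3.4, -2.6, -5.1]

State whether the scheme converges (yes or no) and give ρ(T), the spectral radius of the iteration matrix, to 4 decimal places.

yes, ρ = 0.5017

Write A = D+L+U with D = diag(-10.4, -8.7, 12.1, 8.5, -6.7, 9.9).
T_GS = -(D+L)⁻¹U: row 0 first, T[0,1] = -(-0.8)/(-10.4) = -0.0769; later rows by forward substitution.
  T[0,:] = [+0.0000  -0.0769  -0.2019  +0.2115  -0.3558  -0.1058]
  T[1,:] = [+0.0000  +0.0097  +0.4048  -0.3141  +0.1599  +0.0594]
  T[2,:] = [+0.0000  +0.0272  +0.1655  -0.1213  +0.4188  -0.0421]
  T[3,:] = [+0.0000  -0.0144  -0.1149  +0.1000  -0.1035  +0.3869]
  T[4,:] = [+0.0000  -0.0071  +0.0719  -0.0411  +0.0763  -0.1542]
  T[5,:] = [+0.0000  -0.0109  -0.1288  +0.1113  -0.0281  -0.0423]
|eigenvalues of T|: 0.5017, 0.1217, 0.1217, 0.0357, 0.0014, 0.0000.
spectral radius ρ = 0.5017; 0.5017 < 1: convergent.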